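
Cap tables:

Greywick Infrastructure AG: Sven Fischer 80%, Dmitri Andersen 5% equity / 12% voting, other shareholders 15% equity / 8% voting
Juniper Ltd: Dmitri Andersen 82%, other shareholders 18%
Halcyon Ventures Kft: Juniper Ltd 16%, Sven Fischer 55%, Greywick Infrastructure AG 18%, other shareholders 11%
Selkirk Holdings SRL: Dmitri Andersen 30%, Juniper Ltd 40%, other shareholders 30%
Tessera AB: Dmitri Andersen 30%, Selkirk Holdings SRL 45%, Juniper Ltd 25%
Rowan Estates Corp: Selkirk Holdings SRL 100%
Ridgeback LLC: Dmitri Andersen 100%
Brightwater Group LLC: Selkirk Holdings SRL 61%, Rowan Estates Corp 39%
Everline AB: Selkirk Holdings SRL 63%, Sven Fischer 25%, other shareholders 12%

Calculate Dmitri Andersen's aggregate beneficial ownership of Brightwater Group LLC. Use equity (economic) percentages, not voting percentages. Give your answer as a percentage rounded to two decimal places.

62.80%

Dmitri reaches Brightwater along 4 paths.
Via Selkirk: 30% × 61% = 18.3%.
Via Juniper → Selkirk: 82% × 40% × 61% = 20.008%.
Via Selkirk → Rowan: 30% × 100% × 39% = 11.7%.
Via Juniper → Selkirk → Rowan: 82% × 40% × 100% × 39% = 12.792%.
Total: 18.3% + 20.008% + 11.7% + 12.792% = 62.8%.
Rounded: 62.80%.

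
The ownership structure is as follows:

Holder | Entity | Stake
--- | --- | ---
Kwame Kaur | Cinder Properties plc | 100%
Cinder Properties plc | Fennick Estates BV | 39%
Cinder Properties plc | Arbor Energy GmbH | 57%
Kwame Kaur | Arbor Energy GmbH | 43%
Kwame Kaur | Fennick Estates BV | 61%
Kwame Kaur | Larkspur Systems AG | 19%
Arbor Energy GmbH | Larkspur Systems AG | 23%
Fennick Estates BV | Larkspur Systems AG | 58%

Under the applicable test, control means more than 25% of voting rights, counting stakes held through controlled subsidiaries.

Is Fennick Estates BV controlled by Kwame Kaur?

Kwame holds 100% of Cinder, so Kwame controls Cinder.
Kwame and Cinder together hold 61% + 39% = 100% of Fennick, so Kwame controls Fennick.

Yes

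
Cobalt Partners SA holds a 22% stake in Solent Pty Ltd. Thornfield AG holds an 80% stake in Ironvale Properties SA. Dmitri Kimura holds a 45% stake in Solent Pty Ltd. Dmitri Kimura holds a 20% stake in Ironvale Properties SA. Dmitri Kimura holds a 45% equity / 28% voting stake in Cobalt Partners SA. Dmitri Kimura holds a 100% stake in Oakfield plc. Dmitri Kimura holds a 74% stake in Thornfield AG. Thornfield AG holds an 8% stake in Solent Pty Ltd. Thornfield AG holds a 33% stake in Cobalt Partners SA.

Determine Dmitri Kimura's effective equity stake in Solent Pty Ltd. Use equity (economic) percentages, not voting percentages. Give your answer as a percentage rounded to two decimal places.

66.19%

Dmitri reaches Solent along 4 paths.
Direct stake: 45% = 45%.
Via Cobalt: 45% × 22% = 9.9%.
Via Thornfield → Cobalt: 74% × 33% × 22% = 5.3724%.
Via Thornfield: 74% × 8% = 5.92%.
Total: 45% + 9.9% + 5.3724% + 5.92% = 66.1924%.
Rounded: 66.19%.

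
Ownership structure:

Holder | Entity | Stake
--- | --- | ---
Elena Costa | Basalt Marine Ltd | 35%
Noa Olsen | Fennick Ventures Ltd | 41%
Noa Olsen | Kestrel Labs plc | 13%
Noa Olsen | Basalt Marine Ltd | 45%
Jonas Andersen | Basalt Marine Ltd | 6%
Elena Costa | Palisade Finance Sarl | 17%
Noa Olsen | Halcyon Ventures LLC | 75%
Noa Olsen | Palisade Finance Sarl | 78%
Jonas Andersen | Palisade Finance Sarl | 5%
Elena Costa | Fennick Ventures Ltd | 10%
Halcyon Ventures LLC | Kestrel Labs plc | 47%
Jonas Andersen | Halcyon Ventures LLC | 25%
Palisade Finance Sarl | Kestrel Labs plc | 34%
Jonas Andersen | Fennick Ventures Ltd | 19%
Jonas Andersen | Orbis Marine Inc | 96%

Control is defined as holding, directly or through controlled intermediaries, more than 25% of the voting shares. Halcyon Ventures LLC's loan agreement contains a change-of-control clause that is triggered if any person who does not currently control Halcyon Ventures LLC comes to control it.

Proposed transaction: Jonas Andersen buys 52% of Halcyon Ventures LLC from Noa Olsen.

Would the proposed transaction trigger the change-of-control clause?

The purchase adds only to Jonas's holdings (Noa's stake shrinks), so Jonas is the only person who could newly come to control Halcyon.
Jonas holds 96% of Orbis, so Jonas controls Orbis.
In Halcyon, Jonas's side holds only 25%, not > 25%.
So before the transaction, Jonas does not control Halcyon.
After the purchase, Jonas's direct stake in Halcyon rises to 25% + 52% = 77%, and Noa's stake falls to 23%.
Jonas holds 77% of Halcyon, so Jonas controls Halcyon.
Jonas did not control Halcyon before and does after, so the clause is triggered.

Yes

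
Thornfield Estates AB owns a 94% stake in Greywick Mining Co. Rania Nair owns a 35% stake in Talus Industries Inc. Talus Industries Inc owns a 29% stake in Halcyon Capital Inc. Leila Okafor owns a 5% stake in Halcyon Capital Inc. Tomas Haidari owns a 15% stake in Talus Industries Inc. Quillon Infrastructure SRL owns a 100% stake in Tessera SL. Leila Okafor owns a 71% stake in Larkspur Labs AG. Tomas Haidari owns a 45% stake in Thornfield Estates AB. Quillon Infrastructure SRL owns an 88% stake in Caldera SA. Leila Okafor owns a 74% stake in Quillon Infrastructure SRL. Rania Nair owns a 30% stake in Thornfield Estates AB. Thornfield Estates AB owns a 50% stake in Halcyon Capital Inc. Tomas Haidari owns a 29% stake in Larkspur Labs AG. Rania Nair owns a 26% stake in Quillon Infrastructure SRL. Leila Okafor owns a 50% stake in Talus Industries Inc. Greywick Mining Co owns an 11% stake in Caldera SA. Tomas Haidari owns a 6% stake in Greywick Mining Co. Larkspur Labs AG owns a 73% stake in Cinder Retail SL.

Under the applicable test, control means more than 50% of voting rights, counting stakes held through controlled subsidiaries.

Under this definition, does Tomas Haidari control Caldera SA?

Tomas's largest direct stake is 45% in Thornfield, which does not meet the threshold, so Tomas controls no company.
Neither Tomas nor any entity Tomas controls holds any voting interest in Caldera.
So Tomas does not control Caldera.

No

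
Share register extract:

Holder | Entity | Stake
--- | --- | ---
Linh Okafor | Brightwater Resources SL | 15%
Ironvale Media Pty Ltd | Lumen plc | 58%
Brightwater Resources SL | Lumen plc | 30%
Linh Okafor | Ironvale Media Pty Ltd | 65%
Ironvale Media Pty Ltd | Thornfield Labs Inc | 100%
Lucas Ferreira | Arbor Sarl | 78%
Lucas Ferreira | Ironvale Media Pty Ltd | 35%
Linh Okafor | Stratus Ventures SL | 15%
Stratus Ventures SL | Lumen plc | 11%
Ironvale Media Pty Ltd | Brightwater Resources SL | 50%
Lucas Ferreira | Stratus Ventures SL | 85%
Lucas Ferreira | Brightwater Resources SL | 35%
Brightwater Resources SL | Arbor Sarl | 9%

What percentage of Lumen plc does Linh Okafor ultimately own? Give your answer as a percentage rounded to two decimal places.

53.60%

Linh reaches Lumen along 4 paths.
Via Brightwater: 15% × 30% = 4.5%.
Via Ironvale → Brightwater: 65% × 50% × 30% = 9.75%.
Via Stratus: 15% × 11% = 1.65%.
Via Ironvale: 65% × 58% = 37.7%.
Total: 4.5% + 9.75% + 1.65% + 37.7% = 53.6%.
Rounded: 53.60%.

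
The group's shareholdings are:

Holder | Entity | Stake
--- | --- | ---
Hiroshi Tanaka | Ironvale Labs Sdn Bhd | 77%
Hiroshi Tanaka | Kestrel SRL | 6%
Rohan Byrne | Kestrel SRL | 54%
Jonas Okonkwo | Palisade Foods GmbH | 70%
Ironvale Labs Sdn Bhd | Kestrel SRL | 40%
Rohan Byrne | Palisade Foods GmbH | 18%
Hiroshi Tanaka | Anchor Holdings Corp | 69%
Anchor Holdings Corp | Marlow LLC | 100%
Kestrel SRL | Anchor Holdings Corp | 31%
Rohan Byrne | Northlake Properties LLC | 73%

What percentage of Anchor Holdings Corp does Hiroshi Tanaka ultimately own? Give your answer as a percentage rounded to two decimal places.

Hiroshi reaches Anchor along 3 paths.
Direct stake: 69% = 69%.
Via Ironvale → Kestrel: 77% × 40% × 31% = 9.548%.
Via Kestrel: 6% × 31% = 1.86%.
Total: 69% + 9.548% + 1.86% = 80.408%.
Rounded: 80.41%.

80.41%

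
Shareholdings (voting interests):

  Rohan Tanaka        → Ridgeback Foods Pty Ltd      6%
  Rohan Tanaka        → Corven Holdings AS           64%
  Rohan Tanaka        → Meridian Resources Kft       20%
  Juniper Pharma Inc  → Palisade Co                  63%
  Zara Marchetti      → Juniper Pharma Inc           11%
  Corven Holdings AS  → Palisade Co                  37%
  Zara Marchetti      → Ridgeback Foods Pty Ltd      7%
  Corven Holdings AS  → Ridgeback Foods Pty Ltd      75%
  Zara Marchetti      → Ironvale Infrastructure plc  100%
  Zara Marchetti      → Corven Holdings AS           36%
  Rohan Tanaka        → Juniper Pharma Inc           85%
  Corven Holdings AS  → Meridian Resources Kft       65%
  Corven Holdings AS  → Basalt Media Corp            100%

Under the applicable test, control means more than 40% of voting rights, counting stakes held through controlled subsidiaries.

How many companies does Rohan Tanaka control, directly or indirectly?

Rohan holds 64% of Corven, so Rohan controls Corven.
Rohan holds 85% of Juniper, so Rohan controls Juniper.
Rohan and Corven together hold 6% + 75% = 81% of Ridgeback, so Rohan controls Ridgeback.
Corven and Juniper together hold 37% + 63% = 100% of Palisade, so Rohan controls Palisade.
Corven and Rohan together hold 65% + 20% = 85% of Meridian, so Rohan controls Meridian.
Corven holds 100% of Basalt, so Rohan controls Basalt.
No other company's threshold is met.
Rohan controls 6 companies.

6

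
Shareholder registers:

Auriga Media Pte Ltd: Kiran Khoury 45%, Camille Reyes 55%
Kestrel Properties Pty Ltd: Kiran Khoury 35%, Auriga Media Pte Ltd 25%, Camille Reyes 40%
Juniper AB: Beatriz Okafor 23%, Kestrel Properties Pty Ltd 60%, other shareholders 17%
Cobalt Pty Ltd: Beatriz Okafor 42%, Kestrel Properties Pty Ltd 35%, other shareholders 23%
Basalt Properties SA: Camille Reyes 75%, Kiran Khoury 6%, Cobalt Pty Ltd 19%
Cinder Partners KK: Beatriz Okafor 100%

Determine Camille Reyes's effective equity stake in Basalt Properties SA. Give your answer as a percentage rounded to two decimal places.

78.57%

Camille reaches Basalt along 3 paths.
Direct stake: 75% = 75%.
Via Auriga → Kestrel → Cobalt: 55% × 25% × 35% × 19% = 0.914375%.
Via Kestrel → Cobalt: 40% × 35% × 19% = 2.66%.
Total: 75% + 0.914375% + 2.66% = 78.574375%.
Rounded: 78.57%.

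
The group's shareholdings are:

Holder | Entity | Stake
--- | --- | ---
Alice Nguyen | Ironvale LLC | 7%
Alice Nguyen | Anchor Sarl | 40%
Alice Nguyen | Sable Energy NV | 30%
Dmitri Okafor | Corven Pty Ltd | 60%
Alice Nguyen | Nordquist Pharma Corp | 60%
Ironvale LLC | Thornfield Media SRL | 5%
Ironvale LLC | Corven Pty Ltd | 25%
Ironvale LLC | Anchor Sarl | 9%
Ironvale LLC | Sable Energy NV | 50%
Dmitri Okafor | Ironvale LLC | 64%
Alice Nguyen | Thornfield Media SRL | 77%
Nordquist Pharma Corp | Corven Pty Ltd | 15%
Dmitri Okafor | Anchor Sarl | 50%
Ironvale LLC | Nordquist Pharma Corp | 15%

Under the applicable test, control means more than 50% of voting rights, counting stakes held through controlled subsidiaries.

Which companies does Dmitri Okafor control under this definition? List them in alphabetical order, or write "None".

Anchor Sarl, Corven Pty Ltd, Ironvale LLC

Dmitri holds 64% of Ironvale, so Dmitri controls Ironvale.
Dmitri and Ironvale together hold 50% + 9% = 59% of Anchor, so Dmitri controls Anchor.
Ironvale and Dmitri together hold 25% + 60% = 85% of Corven, so Dmitri controls Corven.
No other company's threshold is met.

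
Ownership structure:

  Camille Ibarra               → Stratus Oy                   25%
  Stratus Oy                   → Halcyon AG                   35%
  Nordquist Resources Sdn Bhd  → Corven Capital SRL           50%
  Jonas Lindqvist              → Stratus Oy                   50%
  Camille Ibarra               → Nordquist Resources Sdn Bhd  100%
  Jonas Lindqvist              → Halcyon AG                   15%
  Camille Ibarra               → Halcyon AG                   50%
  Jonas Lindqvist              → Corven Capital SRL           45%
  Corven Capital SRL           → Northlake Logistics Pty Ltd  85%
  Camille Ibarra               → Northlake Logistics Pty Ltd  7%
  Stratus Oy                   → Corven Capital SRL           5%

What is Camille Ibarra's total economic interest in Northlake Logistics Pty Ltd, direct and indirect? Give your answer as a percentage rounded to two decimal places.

Camille reaches Northlake along 3 paths.
Via Nordquist → Corven: 100% × 50% × 85% = 42.5%.
Via Stratus → Corven: 25% × 5% × 85% = 1.0625%.
Direct stake: 7% = 7%.
Total: 42.5% + 1.0625% + 7% = 50.5625%.
Rounded: 50.56%.

50.56%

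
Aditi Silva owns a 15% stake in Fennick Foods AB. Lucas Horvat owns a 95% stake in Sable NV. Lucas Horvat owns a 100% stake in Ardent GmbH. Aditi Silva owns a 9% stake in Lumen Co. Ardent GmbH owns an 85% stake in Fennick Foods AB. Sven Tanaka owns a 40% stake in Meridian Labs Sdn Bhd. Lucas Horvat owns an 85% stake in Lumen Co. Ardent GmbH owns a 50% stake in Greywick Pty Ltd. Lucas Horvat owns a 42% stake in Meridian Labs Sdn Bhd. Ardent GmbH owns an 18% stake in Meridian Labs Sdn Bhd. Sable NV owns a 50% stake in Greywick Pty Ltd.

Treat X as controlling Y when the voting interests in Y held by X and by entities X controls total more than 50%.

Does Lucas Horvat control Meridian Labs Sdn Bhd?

Yes

Lucas holds 100% of Ardent, so Lucas controls Ardent.
Ardent and Lucas together hold 18% + 42% = 60% of Meridian, so Lucas controls Meridian.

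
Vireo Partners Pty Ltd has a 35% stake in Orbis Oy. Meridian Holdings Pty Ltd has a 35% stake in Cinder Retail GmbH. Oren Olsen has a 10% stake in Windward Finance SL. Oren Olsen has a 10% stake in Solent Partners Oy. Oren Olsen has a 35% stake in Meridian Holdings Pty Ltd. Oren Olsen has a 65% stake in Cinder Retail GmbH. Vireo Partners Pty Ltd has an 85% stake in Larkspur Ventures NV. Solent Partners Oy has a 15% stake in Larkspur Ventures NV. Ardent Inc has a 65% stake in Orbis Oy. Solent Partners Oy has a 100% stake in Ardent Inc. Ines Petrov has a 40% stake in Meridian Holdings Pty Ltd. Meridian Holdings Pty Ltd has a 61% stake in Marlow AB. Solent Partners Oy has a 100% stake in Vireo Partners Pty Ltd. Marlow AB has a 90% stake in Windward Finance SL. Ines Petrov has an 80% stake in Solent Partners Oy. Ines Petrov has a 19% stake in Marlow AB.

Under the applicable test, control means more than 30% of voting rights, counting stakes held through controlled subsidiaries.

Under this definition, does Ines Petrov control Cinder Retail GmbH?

Yes

Ines holds 40% of Meridian, so Ines controls Meridian.
Meridian holds 35% of Cinder, so Ines controls Cinder.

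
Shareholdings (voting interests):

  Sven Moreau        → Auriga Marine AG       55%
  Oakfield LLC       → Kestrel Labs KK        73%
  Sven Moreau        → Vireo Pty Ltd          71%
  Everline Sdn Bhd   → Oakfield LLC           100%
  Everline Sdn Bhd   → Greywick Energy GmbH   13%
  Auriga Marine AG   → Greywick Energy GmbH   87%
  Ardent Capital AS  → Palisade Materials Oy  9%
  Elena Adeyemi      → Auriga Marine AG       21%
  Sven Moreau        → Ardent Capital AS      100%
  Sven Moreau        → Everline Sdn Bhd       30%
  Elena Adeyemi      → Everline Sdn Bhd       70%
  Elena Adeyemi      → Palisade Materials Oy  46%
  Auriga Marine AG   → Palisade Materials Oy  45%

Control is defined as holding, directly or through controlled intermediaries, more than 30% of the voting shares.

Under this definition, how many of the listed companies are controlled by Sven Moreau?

5

Sven holds 55% of Auriga, so Sven controls Auriga.
Sven holds 100% of Ardent, so Sven controls Ardent.
Auriga holds 87% of Greywick, so Sven controls Greywick.
Sven holds 71% of Vireo, so Sven controls Vireo.
Auriga and Ardent together hold 45% + 9% = 54% of Palisade, so Sven controls Palisade.
No other company's threshold is met.
Sven controls 5 companies.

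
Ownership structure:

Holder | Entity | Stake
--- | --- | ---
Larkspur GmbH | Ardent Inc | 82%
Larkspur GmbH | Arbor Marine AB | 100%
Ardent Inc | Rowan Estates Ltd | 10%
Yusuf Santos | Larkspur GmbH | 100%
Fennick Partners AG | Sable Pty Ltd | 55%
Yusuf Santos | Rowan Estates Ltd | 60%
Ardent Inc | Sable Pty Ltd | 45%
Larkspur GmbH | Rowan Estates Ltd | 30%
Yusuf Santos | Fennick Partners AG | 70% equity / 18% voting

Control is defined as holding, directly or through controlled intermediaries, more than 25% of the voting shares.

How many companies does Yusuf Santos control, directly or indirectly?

5

Yusuf holds 100% of Larkspur, so Yusuf controls Larkspur.
Larkspur holds 82% of Ardent, so Yusuf controls Ardent.
Larkspur holds 100% of Arbor, so Yusuf controls Arbor.
Ardent and Larkspur and Yusuf together hold 10% + 30% + 60% = 100% of Rowan, so Yusuf controls Rowan.
Ardent holds 45% of Sable, so Yusuf controls Sable.
No other company's threshold is met.
Yusuf controls 5 companies.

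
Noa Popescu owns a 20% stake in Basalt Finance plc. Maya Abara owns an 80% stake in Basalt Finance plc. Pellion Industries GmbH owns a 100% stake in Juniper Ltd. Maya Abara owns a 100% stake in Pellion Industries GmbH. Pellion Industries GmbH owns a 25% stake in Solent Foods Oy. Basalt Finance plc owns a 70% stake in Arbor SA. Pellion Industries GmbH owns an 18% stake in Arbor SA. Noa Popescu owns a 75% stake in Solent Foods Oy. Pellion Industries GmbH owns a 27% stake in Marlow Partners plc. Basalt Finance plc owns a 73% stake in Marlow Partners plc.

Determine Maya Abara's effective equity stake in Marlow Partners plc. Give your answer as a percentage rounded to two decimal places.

Maya reaches Marlow along 2 paths.
Via Basalt: 80% × 73% = 58.4%.
Via Pellion: 100% × 27% = 27%.
Total: 58.4% + 27% = 85.4%.
Rounded: 85.40%.

85.40%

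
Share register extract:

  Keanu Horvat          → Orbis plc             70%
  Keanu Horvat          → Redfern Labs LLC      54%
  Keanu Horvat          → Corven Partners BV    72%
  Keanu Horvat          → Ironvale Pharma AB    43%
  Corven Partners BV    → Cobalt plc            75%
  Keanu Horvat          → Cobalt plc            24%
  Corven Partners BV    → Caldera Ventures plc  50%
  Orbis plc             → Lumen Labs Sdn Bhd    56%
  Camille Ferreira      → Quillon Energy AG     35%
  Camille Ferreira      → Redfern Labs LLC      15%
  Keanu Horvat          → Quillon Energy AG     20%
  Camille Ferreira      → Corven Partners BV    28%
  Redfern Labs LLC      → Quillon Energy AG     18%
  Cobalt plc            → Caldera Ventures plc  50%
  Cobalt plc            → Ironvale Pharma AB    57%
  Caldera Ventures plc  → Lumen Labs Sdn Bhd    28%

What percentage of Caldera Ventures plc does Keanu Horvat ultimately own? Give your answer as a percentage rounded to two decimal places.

Keanu reaches Caldera along 3 paths.
Via Corven: 72% × 50% = 36%.
Via Corven → Cobalt: 72% × 75% × 50% = 27%.
Via Cobalt: 24% × 50% = 12%.
Total: 36% + 27% + 12% = 75%.
Rounded: 75.00%.

75.00%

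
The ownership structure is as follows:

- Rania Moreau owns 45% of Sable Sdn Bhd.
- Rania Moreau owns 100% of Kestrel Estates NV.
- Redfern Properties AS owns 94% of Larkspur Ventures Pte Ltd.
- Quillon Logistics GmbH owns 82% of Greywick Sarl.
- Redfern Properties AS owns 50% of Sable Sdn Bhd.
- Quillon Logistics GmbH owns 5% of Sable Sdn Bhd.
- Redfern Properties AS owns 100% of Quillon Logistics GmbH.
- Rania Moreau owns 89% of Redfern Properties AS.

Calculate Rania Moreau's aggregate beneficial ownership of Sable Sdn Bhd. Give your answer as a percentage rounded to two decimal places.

Rania reaches Sable along 3 paths.
Via Redfern: 89% × 50% = 44.5%.
Direct stake: 45% = 45%.
Via Redfern → Quillon: 89% × 100% × 5% = 4.45%.
Total: 44.5% + 45% + 4.45% = 93.95%.

93.95%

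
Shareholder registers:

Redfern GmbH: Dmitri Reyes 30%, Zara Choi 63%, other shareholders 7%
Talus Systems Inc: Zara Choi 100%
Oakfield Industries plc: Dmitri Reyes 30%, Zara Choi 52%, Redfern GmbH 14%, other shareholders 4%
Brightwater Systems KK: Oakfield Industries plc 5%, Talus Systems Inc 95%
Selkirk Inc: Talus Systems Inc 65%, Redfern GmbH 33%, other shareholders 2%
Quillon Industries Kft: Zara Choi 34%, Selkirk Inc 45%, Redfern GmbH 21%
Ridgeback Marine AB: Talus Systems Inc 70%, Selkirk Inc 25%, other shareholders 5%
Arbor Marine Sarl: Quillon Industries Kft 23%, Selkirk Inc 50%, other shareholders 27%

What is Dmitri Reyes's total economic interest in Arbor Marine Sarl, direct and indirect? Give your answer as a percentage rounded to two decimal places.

7.42%

Dmitri reaches Arbor along 3 paths.
Via Redfern → Selkirk → Quillon: 30% × 33% × 45% × 23% = 1.02465%.
Via Redfern → Quillon: 30% × 21% × 23% = 1.449%.
Via Redfern → Selkirk: 30% × 33% × 50% = 4.95%.
Total: 1.02465% + 1.449% + 4.95% = 7.42365%.
Rounded: 7.42%.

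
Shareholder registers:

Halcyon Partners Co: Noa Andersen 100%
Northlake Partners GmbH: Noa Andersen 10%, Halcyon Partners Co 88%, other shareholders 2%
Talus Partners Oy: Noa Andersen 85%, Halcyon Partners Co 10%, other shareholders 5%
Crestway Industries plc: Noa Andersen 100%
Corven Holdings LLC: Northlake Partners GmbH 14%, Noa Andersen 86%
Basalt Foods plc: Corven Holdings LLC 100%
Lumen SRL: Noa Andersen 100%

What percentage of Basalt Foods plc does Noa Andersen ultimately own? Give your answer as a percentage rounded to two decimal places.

99.72%

Noa reaches Basalt along 3 paths.
Via Northlake → Corven: 10% × 14% × 100% = 1.4%.
Via Halcyon → Northlake → Corven: 100% × 88% × 14% × 100% = 12.32%.
Via Corven: 86% × 100% = 86%.
Total: 1.4% + 12.32% + 86% = 99.72%.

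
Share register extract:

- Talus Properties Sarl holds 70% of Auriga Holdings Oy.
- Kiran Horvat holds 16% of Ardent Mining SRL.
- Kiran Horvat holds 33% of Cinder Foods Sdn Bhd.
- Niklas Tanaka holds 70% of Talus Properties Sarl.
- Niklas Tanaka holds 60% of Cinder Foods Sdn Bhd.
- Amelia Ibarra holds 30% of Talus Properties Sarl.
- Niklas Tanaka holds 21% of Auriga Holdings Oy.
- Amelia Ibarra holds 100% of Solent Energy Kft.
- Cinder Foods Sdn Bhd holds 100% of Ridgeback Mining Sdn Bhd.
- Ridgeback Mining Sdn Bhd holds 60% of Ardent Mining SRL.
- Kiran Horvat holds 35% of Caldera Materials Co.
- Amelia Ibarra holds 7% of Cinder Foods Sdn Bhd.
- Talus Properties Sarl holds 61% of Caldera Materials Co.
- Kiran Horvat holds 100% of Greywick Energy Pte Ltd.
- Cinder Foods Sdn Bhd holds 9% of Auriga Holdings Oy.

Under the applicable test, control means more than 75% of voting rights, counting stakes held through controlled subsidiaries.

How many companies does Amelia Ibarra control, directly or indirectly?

Amelia holds 100% of Solent, so Amelia controls Solent.
No other company's threshold is met.
Amelia controls 1 company.

1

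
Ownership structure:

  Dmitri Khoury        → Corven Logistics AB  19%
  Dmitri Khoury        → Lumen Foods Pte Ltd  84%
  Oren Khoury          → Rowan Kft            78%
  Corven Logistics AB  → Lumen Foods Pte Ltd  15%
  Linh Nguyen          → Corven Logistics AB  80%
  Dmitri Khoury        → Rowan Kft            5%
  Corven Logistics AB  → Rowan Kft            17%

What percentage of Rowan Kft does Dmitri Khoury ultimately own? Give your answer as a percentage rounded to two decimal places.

Dmitri reaches Rowan along 2 paths.
Via Corven: 19% × 17% = 3.23%.
Direct stake: 5% = 5%.
Total: 3.23% + 5% = 8.23%.

8.23%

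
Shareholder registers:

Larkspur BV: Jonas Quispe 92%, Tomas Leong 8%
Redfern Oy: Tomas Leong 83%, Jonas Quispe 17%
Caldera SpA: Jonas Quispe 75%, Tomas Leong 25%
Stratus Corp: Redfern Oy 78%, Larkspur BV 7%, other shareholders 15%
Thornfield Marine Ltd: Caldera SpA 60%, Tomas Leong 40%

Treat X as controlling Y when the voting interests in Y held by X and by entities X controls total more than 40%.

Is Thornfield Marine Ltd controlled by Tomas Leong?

No

Tomas holds 83% of Redfern, so Tomas controls Redfern.
Redfern holds 78% of Stratus, so Tomas controls Stratus.
In Thornfield, Tomas's side holds only 40%, not > 40%.
So Tomas does not control Thornfield.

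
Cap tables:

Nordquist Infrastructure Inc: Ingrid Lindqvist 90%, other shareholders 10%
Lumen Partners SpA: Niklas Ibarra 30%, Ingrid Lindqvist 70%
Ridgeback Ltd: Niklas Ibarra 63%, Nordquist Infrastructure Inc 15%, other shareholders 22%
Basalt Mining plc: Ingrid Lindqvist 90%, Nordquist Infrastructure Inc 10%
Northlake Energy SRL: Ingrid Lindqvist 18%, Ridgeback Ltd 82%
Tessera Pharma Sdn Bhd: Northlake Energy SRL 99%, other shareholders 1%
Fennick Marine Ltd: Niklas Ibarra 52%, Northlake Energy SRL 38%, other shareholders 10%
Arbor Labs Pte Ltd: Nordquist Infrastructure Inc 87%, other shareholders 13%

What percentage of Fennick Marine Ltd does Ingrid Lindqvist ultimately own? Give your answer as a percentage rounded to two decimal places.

11.05%

Ingrid reaches Fennick along 2 paths.
Via Northlake: 18% × 38% = 6.84%.
Via Nordquist → Ridgeback → Northlake: 90% × 15% × 82% × 38% = 4.2066%.
Total: 6.84% + 4.2066% = 11.0466%.
Rounded: 11.05%.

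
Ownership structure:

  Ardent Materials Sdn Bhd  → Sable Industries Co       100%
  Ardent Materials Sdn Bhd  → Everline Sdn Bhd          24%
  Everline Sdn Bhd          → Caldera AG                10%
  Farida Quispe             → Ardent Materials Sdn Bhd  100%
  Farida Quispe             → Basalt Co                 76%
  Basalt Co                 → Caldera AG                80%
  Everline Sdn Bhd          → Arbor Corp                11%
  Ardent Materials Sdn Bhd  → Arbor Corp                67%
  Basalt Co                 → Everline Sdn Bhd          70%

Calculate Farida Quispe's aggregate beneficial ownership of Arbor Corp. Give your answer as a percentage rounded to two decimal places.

Farida reaches Arbor along 3 paths.
Via Basalt → Everline: 76% × 70% × 11% = 5.852%.
Via Ardent → Everline: 100% × 24% × 11% = 2.64%.
Via Ardent: 100% × 67% = 67%.
Total: 5.852% + 2.64% + 67% = 75.492%.
Rounded: 75.49%.

75.49%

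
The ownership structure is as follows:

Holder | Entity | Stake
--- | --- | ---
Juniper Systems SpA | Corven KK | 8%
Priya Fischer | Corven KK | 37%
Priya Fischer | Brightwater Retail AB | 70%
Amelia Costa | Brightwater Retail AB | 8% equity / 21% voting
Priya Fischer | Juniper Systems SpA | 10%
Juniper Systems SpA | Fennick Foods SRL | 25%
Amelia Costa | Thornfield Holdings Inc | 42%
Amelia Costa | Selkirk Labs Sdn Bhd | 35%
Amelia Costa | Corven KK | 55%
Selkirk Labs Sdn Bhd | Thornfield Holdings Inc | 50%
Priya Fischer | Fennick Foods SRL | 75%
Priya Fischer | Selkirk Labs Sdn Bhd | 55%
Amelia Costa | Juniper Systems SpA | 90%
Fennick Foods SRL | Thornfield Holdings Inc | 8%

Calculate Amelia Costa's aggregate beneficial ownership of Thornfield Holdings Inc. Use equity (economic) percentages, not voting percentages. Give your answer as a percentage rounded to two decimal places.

61.30%

Amelia reaches Thornfield along 3 paths.
Via Selkirk: 35% × 50% = 17.5%.
Direct stake: 42% = 42%.
Via Juniper → Fennick: 90% × 25% × 8% = 1.8%.
Total: 17.5% + 42% + 1.8% = 61.3%.
Rounded: 61.30%.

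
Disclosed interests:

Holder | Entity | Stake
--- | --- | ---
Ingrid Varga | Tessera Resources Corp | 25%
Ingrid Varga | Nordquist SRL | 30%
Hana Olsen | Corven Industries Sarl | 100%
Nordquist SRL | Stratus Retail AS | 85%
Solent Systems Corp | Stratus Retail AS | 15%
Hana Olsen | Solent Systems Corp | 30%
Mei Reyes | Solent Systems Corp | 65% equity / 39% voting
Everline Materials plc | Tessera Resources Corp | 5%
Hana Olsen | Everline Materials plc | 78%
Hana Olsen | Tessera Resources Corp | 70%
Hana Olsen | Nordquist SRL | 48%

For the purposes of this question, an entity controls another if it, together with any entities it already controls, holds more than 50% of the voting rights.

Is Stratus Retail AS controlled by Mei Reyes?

Mei's largest direct stake is 39% in Solent, which does not meet the threshold, so Mei controls no company.
Neither Mei nor any entity Mei controls holds any voting interest in Stratus.
So Mei does not control Stratus.

No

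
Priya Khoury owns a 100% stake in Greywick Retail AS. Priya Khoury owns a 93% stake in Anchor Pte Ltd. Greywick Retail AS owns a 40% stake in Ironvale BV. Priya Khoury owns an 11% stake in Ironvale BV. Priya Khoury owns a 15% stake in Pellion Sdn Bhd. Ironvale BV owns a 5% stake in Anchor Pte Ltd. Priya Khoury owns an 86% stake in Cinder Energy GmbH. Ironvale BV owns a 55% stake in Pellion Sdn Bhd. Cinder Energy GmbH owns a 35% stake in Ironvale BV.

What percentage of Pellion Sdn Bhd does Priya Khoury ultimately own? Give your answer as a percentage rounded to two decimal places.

59.61%

Priya reaches Pellion along 4 paths.
Via Ironvale: 11% × 55% = 6.05%.
Via Greywick → Ironvale: 100% × 40% × 55% = 22%.
Via Cinder → Ironvale: 86% × 35% × 55% = 16.555%.
Direct stake: 15% = 15%.
Total: 6.05% + 22% + 16.555% + 15% = 59.605%.
Rounded: 59.61%.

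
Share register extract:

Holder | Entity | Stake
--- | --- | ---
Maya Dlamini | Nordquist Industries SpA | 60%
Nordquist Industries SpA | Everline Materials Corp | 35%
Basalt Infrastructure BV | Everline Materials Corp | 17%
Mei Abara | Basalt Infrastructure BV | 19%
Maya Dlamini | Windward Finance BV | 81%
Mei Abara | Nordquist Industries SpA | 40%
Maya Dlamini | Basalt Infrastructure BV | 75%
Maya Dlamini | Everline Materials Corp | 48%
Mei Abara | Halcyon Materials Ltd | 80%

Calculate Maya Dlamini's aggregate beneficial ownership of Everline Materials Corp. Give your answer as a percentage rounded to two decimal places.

Maya reaches Everline along 3 paths.
Direct stake: 48% = 48%.
Via Nordquist: 60% × 35% = 21%.
Via Basalt: 75% × 17% = 12.75%.
Total: 48% + 21% + 12.75% = 81.75%.

81.75%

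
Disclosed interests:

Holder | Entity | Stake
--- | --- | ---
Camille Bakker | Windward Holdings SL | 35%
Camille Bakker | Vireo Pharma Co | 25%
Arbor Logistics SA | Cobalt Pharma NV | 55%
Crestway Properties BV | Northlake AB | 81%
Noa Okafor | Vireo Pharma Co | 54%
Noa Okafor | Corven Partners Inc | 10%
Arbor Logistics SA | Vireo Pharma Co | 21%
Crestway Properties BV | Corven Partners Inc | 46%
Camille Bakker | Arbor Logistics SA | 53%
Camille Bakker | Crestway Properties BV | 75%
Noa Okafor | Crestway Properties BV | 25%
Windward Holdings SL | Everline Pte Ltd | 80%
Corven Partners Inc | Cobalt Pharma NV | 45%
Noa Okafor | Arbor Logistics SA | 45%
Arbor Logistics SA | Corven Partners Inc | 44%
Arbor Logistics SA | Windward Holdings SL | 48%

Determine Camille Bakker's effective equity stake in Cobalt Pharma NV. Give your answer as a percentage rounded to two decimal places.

55.17%

Camille reaches Cobalt along 3 paths.
Via Arbor: 53% × 55% = 29.15%.
Via Arbor → Corven: 53% × 44% × 45% = 10.494%.
Via Crestway → Corven: 75% × 46% × 45% = 15.525%.
Total: 29.15% + 10.494% + 15.525% = 55.169%.
Rounded: 55.17%.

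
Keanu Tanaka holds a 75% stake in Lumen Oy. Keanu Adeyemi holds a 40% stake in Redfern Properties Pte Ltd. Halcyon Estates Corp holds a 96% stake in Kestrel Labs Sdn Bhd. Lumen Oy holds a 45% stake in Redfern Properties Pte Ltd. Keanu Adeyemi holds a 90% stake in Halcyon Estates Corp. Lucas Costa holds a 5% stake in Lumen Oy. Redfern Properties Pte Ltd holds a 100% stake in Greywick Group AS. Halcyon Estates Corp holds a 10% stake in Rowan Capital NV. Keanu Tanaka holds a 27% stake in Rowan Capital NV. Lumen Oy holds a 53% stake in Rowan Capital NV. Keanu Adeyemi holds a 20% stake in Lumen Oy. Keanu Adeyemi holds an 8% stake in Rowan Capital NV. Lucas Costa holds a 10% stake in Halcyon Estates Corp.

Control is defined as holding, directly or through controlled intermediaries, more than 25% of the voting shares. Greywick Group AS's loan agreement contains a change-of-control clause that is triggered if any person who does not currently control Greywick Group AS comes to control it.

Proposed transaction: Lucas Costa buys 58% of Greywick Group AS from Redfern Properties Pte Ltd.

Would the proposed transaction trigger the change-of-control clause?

Yes

The purchase adds only to Lucas's holdings (Redfern's stake shrinks), so Lucas is the only person who could newly come to control Greywick.
Lucas's largest direct stake is 10% in Halcyon, which does not meet the threshold, so Lucas controls no company.
Neither Lucas nor any entity Lucas controls holds any voting interest in Greywick.
So before the transaction, Lucas does not control Greywick.
After the purchase, Lucas holds 58% of Greywick directly, and Redfern's stake falls to 42%.
Lucas holds 58% of Greywick, so Lucas controls Greywick.
Lucas did not control Greywick before and does after, so the clause is triggered.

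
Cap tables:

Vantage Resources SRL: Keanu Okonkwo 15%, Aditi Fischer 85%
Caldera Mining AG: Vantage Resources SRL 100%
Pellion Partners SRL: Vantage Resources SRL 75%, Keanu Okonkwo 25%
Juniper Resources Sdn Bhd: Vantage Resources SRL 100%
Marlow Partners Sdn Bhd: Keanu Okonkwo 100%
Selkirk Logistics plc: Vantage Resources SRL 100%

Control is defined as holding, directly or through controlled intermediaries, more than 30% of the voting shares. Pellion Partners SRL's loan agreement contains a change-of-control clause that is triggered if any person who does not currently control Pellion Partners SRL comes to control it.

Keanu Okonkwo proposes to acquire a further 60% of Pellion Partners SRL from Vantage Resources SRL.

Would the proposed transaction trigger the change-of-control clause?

Yes

The purchase adds only to Keanu's holdings (Vantage's stake shrinks), so Keanu is the only person who could newly come to control Pellion.
Keanu holds 100% of Marlow, so Keanu controls Marlow.
In Pellion, Keanu's side holds only 25%, not > 30%.
So before the transaction, Keanu does not control Pellion.
After the purchase, Keanu's direct stake in Pellion rises to 25% + 60% = 85%, and Vantage's stake falls to 15%.
Keanu holds 85% of Pellion, so Keanu controls Pellion.
Keanu did not control Pellion before and does after, so the clause is triggered.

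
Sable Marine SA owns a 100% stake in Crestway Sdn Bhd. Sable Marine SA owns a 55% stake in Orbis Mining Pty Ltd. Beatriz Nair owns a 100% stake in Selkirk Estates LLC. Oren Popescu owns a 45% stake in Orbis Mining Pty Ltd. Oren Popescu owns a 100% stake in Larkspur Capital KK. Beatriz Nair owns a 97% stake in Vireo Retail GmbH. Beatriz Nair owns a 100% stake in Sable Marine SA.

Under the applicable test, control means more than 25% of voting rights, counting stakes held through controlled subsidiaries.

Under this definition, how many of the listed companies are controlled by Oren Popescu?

2

Oren holds 45% of Orbis, so Oren controls Orbis.
Oren holds 100% of Larkspur, so Oren controls Larkspur.
No other company's threshold is met.
Oren controls 2 companies.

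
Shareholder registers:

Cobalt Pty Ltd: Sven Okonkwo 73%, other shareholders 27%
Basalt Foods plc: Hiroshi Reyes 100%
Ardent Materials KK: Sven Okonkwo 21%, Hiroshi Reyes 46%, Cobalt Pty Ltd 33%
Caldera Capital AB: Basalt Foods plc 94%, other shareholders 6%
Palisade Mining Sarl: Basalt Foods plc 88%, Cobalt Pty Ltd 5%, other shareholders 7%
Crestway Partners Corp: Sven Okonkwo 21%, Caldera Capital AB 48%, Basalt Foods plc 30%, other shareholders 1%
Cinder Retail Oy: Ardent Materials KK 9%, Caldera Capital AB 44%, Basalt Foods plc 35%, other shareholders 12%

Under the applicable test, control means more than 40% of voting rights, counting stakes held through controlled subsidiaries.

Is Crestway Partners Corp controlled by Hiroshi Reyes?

Yes

Hiroshi holds 100% of Basalt, so Hiroshi controls Basalt.
Basalt holds 94% of Caldera, so Hiroshi controls Caldera.
Caldera and Basalt together hold 48% + 30% = 78% of Crestway, so Hiroshi controls Crestway.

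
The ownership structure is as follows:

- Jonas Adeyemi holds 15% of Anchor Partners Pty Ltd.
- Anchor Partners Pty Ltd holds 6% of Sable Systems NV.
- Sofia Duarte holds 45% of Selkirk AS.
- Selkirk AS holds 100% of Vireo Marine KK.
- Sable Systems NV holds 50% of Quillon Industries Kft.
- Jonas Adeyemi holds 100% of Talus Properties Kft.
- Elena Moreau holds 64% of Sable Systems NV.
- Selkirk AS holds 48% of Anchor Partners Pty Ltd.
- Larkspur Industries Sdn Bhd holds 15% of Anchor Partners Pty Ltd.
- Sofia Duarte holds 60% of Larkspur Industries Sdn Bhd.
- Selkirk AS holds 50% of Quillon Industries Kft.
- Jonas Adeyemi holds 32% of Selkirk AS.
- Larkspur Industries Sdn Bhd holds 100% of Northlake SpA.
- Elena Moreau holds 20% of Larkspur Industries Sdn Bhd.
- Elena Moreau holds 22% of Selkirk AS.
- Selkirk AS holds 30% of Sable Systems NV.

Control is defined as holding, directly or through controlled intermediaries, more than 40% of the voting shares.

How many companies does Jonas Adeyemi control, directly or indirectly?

Jonas holds 100% of Talus, so Jonas controls Talus.
No other company's threshold is met.
Jonas controls 1 company.

1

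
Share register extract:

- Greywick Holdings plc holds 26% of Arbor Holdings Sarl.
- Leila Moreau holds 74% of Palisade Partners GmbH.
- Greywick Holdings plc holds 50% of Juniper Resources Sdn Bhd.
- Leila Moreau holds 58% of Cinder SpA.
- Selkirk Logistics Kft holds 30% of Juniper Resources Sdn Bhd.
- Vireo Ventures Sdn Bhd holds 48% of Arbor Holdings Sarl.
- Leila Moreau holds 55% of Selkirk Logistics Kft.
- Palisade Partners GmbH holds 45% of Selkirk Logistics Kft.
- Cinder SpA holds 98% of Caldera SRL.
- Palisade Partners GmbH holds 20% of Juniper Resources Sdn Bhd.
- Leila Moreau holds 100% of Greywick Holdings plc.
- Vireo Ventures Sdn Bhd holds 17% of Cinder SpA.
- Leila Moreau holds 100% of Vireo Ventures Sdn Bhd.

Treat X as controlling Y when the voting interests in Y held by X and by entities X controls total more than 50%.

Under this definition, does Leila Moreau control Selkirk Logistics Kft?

Leila holds 74% of Palisade, so Leila controls Palisade.
Palisade and Leila together hold 45% + 55% = 100% of Selkirk, so Leila controls Selkirk.

Yes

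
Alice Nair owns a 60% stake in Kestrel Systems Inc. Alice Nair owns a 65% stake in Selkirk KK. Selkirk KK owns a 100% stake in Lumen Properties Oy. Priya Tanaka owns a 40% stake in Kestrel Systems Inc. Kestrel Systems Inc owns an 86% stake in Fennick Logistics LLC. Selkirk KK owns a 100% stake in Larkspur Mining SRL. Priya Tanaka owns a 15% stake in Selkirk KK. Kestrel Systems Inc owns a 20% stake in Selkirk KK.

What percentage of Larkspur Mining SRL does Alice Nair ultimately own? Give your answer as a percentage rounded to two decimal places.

Alice reaches Larkspur along 2 paths.
Via Selkirk: 65% × 100% = 65%.
Via Kestrel → Selkirk: 60% × 20% × 100% = 12%.
Total: 65% + 12% = 77%.
Rounded: 77.00%.

77.00%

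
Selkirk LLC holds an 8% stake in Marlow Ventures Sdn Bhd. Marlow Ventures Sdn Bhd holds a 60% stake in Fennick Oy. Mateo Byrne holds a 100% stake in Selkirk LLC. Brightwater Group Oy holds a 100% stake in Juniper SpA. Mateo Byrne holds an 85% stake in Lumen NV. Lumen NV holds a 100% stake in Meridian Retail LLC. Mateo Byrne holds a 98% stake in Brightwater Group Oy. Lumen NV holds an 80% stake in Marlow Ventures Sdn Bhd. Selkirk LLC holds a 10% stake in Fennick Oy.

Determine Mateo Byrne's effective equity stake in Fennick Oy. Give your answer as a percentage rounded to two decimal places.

55.60%

Mateo reaches Fennick along 3 paths.
Via Lumen → Marlow: 85% × 80% × 60% = 40.8%.
Via Selkirk → Marlow: 100% × 8% × 60% = 4.8%.
Via Selkirk: 100% × 10% = 10%.
Total: 40.8% + 4.8% + 10% = 55.6%.
Rounded: 55.60%.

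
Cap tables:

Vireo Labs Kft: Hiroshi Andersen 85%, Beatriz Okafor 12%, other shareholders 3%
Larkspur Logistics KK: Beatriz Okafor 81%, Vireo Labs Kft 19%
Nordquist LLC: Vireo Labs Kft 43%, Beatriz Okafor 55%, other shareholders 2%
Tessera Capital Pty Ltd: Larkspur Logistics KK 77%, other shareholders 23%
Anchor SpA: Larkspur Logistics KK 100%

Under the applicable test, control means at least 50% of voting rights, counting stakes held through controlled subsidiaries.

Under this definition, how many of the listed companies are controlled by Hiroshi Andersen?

Hiroshi holds 85% of Vireo, so Hiroshi controls Vireo.
No other company's threshold is met.
Hiroshi controls 1 company.

1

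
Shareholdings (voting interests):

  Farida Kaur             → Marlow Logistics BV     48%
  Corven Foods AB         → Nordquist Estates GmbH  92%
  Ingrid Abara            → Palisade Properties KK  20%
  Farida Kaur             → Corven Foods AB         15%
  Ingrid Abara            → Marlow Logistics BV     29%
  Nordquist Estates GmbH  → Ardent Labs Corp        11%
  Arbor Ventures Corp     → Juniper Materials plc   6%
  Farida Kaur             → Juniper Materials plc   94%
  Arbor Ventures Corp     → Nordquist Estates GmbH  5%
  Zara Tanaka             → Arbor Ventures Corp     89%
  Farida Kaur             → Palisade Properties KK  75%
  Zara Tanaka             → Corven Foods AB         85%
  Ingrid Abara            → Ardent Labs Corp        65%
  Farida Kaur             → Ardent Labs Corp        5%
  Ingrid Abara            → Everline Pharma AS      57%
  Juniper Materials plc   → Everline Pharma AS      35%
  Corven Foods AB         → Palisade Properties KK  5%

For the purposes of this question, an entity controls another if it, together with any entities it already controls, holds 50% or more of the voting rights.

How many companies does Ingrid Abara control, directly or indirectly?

Ingrid holds 57% of Everline, so Ingrid controls Everline.
Ingrid holds 65% of Ardent, so Ingrid controls Ardent.
No other company's threshold is met.
Ingrid controls 2 companies.

2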